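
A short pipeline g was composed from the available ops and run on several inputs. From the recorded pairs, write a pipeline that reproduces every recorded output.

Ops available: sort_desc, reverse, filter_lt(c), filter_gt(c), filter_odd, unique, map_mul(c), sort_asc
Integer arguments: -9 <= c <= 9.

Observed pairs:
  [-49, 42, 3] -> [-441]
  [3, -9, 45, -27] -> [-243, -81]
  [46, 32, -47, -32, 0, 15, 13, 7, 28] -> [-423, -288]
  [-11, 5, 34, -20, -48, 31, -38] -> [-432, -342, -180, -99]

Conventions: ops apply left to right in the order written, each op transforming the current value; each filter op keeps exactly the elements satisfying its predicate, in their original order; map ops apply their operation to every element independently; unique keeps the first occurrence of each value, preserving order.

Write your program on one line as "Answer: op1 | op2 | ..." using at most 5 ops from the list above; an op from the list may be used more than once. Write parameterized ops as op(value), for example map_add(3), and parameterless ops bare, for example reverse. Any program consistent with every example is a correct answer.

sort_desc | sort_asc | filter_lt(-4) | map_mul(9)

Check, running the answer program on each example:
  [-49, 42, 3] -> [42, 3, -49] -> [-49, 3, 42] -> [-49] -> [-441]
  [3, -9, 45, -27] -> [45, 3, -9, -27] -> [-27, -9, 3, 45] -> [-27, -9] -> [-243, -81]
  [46, 32, -47, -32, 0, 15, 13, 7, 28] -> [46, 32, 28, 15, 13, 7, 0, -32, -47] -> [-47, -32, 0, 7, 13, 15, 28, 32, 46] -> [-47, -32] -> [-423, -288]
  [-11, 5, 34, -20, -48, 31, -38] -> [34, 31, 5, -11, -20, -38, -48] -> [-48, -38, -20, -11, 5, 31, 34] -> [-48, -38, -20, -11] -> [-432, -342, -180, -99]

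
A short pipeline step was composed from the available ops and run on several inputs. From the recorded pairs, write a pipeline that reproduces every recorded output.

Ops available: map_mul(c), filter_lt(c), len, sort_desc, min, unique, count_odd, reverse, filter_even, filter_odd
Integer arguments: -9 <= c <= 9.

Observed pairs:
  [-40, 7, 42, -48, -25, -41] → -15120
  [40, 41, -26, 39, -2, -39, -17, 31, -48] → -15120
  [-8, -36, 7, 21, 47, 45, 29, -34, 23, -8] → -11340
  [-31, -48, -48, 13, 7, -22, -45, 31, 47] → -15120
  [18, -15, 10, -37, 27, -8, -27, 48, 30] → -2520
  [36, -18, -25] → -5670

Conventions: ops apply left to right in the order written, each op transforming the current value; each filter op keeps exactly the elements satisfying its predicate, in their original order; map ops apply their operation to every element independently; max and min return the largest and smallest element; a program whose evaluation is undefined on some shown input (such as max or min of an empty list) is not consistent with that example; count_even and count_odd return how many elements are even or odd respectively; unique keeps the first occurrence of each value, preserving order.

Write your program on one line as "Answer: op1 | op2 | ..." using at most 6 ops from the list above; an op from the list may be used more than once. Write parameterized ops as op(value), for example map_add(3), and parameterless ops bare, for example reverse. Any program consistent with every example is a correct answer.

filter_lt(2) | filter_even | map_mul(7) | map_mul(5) | map_mul(9) | min

Check, running the answer program on each example:
  [-40, 7, 42, -48, -25, -41] -> [-40, -48, -25, -41] -> [-40, -48] -> [-280, -336] -> [-1400, -1680] -> [-12600, -15120] -> -15120
  [40, 41, -26, 39, -2, -39, -17, 31, -48] -> [-26, -2, -39, -17, -48] -> [-26, -2, -48] -> [-182, -14, -336] -> [-910, -70, -1680] -> [-8190, -630, -15120] -> -15120
  [-8, -36, 7, 21, 47, 45, 29, -34, 23, -8] -> [-8, -36, -34, -8] -> [-8, -36, -34, -8] -> [-56, -252, -238, -56] -> [-280, -1260, -1190, -280] -> [-2520, -11340, -10710, -2520] -> -11340
  [-31, -48, -48, 13, 7, -22, -45, 31, 47] -> [-31, -48, -48, -22, -45] -> [-48, -48, -22] -> [-336, -336, -154] -> [-1680, -1680, -770] -> [-15120, -15120, -6930] -> -15120
  [18, -15, 10, -37, 27, -8, -27, 48, 30] -> [-15, -37, -8, -27] -> [-8] -> [-56] -> [-280] -> [-2520] -> -2520
  [36, -18, -25] -> [-18, -25] -> [-18] -> [-126] -> [-630] -> [-5670] -> -5670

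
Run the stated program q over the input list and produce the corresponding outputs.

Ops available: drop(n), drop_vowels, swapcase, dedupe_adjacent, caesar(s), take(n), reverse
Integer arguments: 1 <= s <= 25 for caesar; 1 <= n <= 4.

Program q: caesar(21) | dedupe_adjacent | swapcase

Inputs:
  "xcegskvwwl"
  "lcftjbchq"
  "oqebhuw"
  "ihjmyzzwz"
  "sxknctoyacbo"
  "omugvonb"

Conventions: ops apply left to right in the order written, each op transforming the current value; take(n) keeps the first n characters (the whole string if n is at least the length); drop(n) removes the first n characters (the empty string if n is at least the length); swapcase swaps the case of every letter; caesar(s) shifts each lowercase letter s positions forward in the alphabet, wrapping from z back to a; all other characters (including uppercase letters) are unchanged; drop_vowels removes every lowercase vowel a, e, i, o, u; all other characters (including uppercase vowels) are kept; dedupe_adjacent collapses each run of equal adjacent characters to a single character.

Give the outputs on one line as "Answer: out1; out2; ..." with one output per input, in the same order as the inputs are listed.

Execution, op by op:
  "xcegskvwwl" -> "sxzbnfqrrg" -> "sxzbnfqrg" -> "SXZBNFQRG"
  "lcftjbchq" -> "gxaoewxcl" -> "gxaoewxcl" -> "GXAOEWXCL"
  "oqebhuw" -> "jlzwcpr" -> "jlzwcpr" -> "JLZWCPR"
  "ihjmyzzwz" -> "dcehtuuru" -> "dcehturu" -> "DCEHTURU"
  "sxknctoyacbo" -> "nsfixojtvxwj" -> "nsfixojtvxwj" -> "NSFIXOJTVXWJ"
  "omugvonb" -> "jhpbqjiw" -> "jhpbqjiw" -> "JHPBQJIW"

"SXZBNFQRG"; "GXAOEWXCL"; "JLZWCPR"; "DCEHTURU"; "NSFIXOJTVXWJ"; "JHPBQJIW"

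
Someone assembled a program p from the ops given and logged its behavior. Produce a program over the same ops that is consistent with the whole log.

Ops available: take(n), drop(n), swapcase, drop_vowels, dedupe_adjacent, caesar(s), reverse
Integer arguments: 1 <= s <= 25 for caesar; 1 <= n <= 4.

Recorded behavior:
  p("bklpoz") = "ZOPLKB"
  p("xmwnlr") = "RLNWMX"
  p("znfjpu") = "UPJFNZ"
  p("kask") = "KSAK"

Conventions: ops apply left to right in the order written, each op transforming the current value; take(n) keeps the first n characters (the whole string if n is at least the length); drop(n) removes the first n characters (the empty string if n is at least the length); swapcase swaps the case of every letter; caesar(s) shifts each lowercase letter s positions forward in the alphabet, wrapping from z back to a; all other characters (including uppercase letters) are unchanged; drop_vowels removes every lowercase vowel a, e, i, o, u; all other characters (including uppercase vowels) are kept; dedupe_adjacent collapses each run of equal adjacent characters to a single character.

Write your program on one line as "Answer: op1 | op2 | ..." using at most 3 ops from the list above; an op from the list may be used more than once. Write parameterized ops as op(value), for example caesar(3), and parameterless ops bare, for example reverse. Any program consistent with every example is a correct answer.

reverse | swapcase

Check, running the answer program on each example:
  "bklpoz" -> "zoplkb" -> "ZOPLKB"
  "xmwnlr" -> "rlnwmx" -> "RLNWMX"
  "znfjpu" -> "upjfnz" -> "UPJFNZ"
  "kask" -> "ksak" -> "KSAK"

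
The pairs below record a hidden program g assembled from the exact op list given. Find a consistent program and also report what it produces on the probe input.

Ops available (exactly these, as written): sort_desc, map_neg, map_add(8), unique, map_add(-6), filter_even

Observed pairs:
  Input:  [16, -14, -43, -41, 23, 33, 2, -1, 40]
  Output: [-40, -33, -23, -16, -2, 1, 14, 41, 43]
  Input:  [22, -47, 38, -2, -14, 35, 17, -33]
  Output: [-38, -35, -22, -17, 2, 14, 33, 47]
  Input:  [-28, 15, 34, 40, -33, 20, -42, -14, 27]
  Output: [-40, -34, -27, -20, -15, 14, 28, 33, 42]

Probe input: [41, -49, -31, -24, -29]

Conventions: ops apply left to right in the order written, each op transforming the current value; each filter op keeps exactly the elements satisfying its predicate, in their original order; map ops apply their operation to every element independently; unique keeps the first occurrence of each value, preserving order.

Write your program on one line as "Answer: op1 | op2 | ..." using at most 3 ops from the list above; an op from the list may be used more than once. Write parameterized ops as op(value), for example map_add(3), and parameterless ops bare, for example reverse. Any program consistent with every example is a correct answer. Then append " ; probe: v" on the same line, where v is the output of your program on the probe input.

sort_desc | map_neg ; probe: [-41, 24, 29, 31, 49]

Check, running the answer program on each example:
  [16, -14, -43, -41, 23, 33, 2, -1, 40] -> [40, 33, 23, 16, 2, -1, -14, -41, -43] -> [-40, -33, -23, -16, -2, 1, 14, 41, 43]
  [22, -47, 38, -2, -14, 35, 17, -33] -> [38, 35, 22, 17, -2, -14, -33, -47] -> [-38, -35, -22, -17, 2, 14, 33, 47]
  [-28, 15, 34, 40, -33, 20, -42, -14, 27] -> [40, 34, 27, 20, 15, -14, -28, -33, -42] -> [-40, -34, -27, -20, -15, 14, 28, 33, 42]
  probe: [41, -49, -31, -24, -29] -> [41, -24, -29, -31, -49] -> [-41, 24, 29, 31, 49]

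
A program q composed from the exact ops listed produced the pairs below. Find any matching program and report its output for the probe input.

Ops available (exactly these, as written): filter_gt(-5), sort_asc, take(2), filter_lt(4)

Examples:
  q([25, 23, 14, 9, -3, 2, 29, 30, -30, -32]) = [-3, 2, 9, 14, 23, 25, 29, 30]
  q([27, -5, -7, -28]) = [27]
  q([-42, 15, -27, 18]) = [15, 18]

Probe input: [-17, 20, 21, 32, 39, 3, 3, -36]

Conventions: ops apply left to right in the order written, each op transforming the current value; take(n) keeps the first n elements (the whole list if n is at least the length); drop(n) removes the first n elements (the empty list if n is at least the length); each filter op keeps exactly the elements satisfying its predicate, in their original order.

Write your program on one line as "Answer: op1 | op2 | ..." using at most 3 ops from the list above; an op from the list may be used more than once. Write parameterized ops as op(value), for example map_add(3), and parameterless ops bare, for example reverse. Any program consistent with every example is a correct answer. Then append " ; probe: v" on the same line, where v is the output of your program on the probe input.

sort_asc | filter_gt(-5) ; probe: [3, 3, 20, 21, 32, 39]

Check, running the answer program on each example:
  [25, 23, 14, 9, -3, 2, 29, 30, -30, -32] -> [-32, -30, -3, 2, 9, 14, 23, 25, 29, 30] -> [-3, 2, 9, 14, 23, 25, 29, 30]
  [27, -5, -7, -28] -> [-28, -7, -5, 27] -> [27]
  [-42, 15, -27, 18] -> [-42, -27, 15, 18] -> [15, 18]
  probe: [-17, 20, 21, 32, 39, 3, 3, -36] -> [-36, -17, 3, 3, 20, 21, 32, 39] -> [3, 3, 20, 21, 32, 39]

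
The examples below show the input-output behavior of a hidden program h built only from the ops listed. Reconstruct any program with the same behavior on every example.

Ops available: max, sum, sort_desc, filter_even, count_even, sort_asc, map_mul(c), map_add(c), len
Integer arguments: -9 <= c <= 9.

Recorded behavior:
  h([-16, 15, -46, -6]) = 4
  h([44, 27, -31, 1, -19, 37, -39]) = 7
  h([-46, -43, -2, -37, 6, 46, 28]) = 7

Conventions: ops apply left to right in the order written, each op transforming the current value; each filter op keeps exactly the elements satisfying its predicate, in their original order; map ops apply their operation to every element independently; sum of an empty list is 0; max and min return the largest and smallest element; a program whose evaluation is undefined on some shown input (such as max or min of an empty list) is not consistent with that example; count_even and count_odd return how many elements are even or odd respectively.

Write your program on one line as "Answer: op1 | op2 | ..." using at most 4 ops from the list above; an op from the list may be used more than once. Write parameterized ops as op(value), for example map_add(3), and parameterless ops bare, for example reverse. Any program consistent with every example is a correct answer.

sort_desc | map_mul(-2) | count_even

Check, running the answer program on each example:
  [-16, 15, -46, -6] -> [15, -6, -16, -46] -> [-30, 12, 32, 92] -> 4
  [44, 27, -31, 1, -19, 37, -39] -> [44, 37, 27, 1, -19, -31, -39] -> [-88, -74, -54, -2, 38, 62, 78] -> 7
  [-46, -43, -2, -37, 6, 46, 28] -> [46, 28, 6, -2, -37, -43, -46] -> [-92, -56, -12, 4, 74, 86, 92] -> 7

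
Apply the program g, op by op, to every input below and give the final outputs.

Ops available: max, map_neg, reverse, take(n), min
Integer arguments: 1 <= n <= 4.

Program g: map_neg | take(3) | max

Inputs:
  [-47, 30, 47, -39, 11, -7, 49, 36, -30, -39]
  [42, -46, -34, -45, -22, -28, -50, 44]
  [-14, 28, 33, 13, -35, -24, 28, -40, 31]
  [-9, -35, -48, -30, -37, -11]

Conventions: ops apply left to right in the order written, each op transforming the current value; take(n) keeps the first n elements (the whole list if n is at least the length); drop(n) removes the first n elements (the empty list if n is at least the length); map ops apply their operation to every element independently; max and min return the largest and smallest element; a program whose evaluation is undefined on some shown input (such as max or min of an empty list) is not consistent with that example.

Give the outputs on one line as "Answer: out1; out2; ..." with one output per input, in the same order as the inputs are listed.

Execution, op by op:
  [-47, 30, 47, -39, 11, -7, 49, 36, -30, -39] -> [47, -30, -47, 39, -11, 7, -49, -36, 30, 39] -> [47, -30, -47] -> 47
  [42, -46, -34, -45, -22, -28, -50, 44] -> [-42, 46, 34, 45, 22, 28, 50, -44] -> [-42, 46, 34] -> 46
  [-14, 28, 33, 13, -35, -24, 28, -40, 31] -> [14, -28, -33, -13, 35, 24, -28, 40, -31] -> [14, -28, -33] -> 14
  [-9, -35, -48, -30, -37, -11] -> [9, 35, 48, 30, 37, 11] -> [9, 35, 48] -> 48

47; 46; 14; 48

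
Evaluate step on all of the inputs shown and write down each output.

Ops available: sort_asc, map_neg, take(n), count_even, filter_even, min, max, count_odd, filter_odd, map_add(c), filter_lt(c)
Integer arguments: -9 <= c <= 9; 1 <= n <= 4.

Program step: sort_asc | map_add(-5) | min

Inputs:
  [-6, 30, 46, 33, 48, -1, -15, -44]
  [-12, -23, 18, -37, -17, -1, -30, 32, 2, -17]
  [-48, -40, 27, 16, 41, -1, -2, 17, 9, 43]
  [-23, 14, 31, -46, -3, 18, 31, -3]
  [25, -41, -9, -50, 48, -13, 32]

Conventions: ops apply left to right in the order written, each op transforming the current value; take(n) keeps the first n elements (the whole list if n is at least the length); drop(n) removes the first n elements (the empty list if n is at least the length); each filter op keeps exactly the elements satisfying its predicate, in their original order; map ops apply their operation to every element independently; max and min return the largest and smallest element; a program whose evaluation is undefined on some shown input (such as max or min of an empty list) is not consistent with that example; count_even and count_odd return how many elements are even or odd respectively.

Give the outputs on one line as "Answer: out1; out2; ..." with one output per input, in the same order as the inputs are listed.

-49; -42; -53; -51; -55

Execution, op by op:
  [-6, 30, 46, 33, 48, -1, -15, -44] -> [-44, -15, -6, -1, 30, 33, 46, 48] -> [-49, -20, -11, -6, 25, 28, 41, 43] -> -49
  [-12, -23, 18, -37, -17, -1, -30, 32, 2, -17] -> [-37, -30, -23, -17, -17, -12, -1, 2, 18, 32] -> [-42, -35, -28, -22, -22, -17, -6, -3, 13, 27] -> -42
  [-48, -40, 27, 16, 41, -1, -2, 17, 9, 43] -> [-48, -40, -2, -1, 9, 16, 17, 27, 41, 43] -> [-53, -45, -7, -6, 4, 11, 12, 22, 36, 38] -> -53
  [-23, 14, 31, -46, -3, 18, 31, -3] -> [-46, -23, -3, -3, 14, 18, 31, 31] -> [-51, -28, -8, -8, 9, 13, 26, 26] -> -51
  [25, -41, -9, -50, 48, -13, 32] -> [-50, -41, -13, -9, 25, 32, 48] -> [-55, -46, -18, -14, 20, 27, 43] -> -55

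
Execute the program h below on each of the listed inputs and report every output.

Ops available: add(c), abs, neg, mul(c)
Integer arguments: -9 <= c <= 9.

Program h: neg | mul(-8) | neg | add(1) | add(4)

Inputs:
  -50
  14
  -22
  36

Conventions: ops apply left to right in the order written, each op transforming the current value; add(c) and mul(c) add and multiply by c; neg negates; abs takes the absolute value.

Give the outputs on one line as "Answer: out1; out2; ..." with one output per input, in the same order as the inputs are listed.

Execution, op by op:
  -50 -> 50 -> -400 -> 400 -> 401 -> 405
  14 -> -14 -> 112 -> -112 -> -111 -> -107
  -22 -> 22 -> -176 -> 176 -> 177 -> 181
  36 -> -36 -> 288 -> -288 -> -287 -> -283

405; -107; 181; -283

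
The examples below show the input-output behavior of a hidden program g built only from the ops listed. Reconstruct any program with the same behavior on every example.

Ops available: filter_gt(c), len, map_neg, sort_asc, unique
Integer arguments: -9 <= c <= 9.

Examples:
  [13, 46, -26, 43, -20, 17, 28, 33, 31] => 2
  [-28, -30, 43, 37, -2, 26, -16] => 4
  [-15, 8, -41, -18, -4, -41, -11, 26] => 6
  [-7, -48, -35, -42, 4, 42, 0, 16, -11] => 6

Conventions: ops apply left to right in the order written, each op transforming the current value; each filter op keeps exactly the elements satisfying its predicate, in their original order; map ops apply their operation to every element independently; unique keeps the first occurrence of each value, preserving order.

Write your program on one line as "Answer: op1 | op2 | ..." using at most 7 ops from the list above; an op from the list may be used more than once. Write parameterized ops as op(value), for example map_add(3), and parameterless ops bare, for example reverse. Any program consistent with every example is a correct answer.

sort_asc | map_neg | filter_gt(-4) | sort_asc | map_neg | len

Check, running the answer program on each example:
  [13, 46, -26, 43, -20, 17, 28, 33, 31] -> [-26, -20, 13, 17, 28, 31, 33, 43, 46] -> [26, 20, -13, -17, -28, -31, -33, -43, -46] -> [26, 20] -> [20, 26] -> [-20, -26] -> 2
  [-28, -30, 43, 37, -2, 26, -16] -> [-30, -28, -16, -2, 26, 37, 43] -> [30, 28, 16, 2, -26, -37, -43] -> [30, 28, 16, 2] -> [2, 16, 28, 30] -> [-2, -16, -28, -30] -> 4
  [-15, 8, -41, -18, -4, -41, -11, 26] -> [-41, -41, -18, -15, -11, -4, 8, 26] -> [41, 41, 18, 15, 11, 4, -8, -26] -> [41, 41, 18, 15, 11, 4] -> [4, 11, 15, 18, 41, 41] -> [-4, -11, -15, -18, -41, -41] -> 6
  [-7, -48, -35, -42, 4, 42, 0, 16, -11] -> [-48, -42, -35, -11, -7, 0, 4, 16, 42] -> [48, 42, 35, 11, 7, 0, -4, -16, -42] -> [48, 42, 35, 11, 7, 0] -> [0, 7, 11, 35, 42, 48] -> [0, -7, -11, -35, -42, -48] -> 6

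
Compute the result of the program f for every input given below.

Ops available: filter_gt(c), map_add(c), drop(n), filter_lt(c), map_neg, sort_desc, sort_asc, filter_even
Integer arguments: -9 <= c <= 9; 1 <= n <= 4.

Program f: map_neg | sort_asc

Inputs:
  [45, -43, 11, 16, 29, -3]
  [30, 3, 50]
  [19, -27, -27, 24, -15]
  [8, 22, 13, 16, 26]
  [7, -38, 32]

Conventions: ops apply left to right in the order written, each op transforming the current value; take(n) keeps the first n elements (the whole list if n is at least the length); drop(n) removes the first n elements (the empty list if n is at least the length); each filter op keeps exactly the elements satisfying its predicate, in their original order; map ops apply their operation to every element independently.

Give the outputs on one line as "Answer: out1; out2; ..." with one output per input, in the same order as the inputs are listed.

Execution, op by op:
  [45, -43, 11, 16, 29, -3] -> [-45, 43, -11, -16, -29, 3] -> [-45, -29, -16, -11, 3, 43]
  [30, 3, 50] -> [-30, -3, -50] -> [-50, -30, -3]
  [19, -27, -27, 24, -15] -> [-19, 27, 27, -24, 15] -> [-24, -19, 15, 27, 27]
  [8, 22, 13, 16, 26] -> [-8, -22, -13, -16, -26] -> [-26, -22, -16, -13, -8]
  [7, -38, 32] -> [-7, 38, -32] -> [-32, -7, 38]

[-45, -29, -16, -11, 3, 43]; [-50, -30, -3]; [-24, -19, 15, 27, 27]; [-26, -22, -16, -13, -8]; [-32, -7, 38]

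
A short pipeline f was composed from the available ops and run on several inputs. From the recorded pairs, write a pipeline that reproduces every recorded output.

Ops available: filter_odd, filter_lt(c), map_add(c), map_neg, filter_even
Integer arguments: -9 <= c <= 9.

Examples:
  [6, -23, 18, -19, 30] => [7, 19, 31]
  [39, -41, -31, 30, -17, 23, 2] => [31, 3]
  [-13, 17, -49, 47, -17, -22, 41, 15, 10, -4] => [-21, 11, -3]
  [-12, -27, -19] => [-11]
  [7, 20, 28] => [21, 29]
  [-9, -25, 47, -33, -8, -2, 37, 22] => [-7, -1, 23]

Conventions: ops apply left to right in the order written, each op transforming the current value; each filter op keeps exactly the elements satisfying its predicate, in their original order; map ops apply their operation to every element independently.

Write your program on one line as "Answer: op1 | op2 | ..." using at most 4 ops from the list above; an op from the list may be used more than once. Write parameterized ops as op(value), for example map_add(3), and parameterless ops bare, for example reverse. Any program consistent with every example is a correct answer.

map_neg | map_add(-1) | map_neg | filter_odd

Check, running the answer program on each example:
  [6, -23, 18, -19, 30] -> [-6, 23, -18, 19, -30] -> [-7, 22, -19, 18, -31] -> [7, -22, 19, -18, 31] -> [7, 19, 31]
  [39, -41, -31, 30, -17, 23, 2] -> [-39, 41, 31, -30, 17, -23, -2] -> [-40, 40, 30, -31, 16, -24, -3] -> [40, -40, -30, 31, -16, 24, 3] -> [31, 3]
  [-13, 17, -49, 47, -17, -22, 41, 15, 10, -4] -> [13, -17, 49, -47, 17, 22, -41, -15, -10, 4] -> [12, -18, 48, -48, 16, 21, -42, -16, -11, 3] -> [-12, 18, -48, 48, -16, -21, 42, 16, 11, -3] -> [-21, 11, -3]
  [-12, -27, -19] -> [12, 27, 19] -> [11, 26, 18] -> [-11, -26, -18] -> [-11]
  [7, 20, 28] -> [-7, -20, -28] -> [-8, -21, -29] -> [8, 21, 29] -> [21, 29]
  [-9, -25, 47, -33, -8, -2, 37, 22] -> [9, 25, -47, 33, 8, 2, -37, -22] -> [8, 24, -48, 32, 7, 1, -38, -23] -> [-8, -24, 48, -32, -7, -1, 38, 23] -> [-7, -1, 23]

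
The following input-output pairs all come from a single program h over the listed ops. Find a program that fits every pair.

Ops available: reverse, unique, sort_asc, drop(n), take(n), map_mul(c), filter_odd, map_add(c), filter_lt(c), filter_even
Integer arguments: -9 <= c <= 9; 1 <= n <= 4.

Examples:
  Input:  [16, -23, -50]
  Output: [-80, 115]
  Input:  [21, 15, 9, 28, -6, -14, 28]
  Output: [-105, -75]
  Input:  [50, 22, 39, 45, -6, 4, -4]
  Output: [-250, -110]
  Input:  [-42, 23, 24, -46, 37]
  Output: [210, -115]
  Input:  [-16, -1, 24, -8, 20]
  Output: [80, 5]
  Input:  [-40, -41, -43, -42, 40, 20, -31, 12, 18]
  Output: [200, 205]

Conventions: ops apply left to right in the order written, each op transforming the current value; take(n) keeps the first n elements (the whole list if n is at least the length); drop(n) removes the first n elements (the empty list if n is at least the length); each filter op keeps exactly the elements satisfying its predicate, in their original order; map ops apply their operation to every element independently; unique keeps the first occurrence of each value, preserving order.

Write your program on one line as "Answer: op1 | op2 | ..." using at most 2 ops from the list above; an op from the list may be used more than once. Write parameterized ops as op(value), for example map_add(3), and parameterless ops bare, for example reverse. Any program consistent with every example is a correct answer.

map_mul(-5) | take(2)

Check, running the answer program on each example:
  [16, -23, -50] -> [-80, 115, 250] -> [-80, 115]
  [21, 15, 9, 28, -6, -14, 28] -> [-105, -75, -45, -140, 30, 70, -140] -> [-105, -75]
  [50, 22, 39, 45, -6, 4, -4] -> [-250, -110, -195, -225, 30, -20, 20] -> [-250, -110]
  [-42, 23, 24, -46, 37] -> [210, -115, -120, 230, -185] -> [210, -115]
  [-16, -1, 24, -8, 20] -> [80, 5, -120, 40, -100] -> [80, 5]
  [-40, -41, -43, -42, 40, 20, -31, 12, 18] -> [200, 205, 215, 210, -200, -100, 155, -60, -90] -> [200, 205]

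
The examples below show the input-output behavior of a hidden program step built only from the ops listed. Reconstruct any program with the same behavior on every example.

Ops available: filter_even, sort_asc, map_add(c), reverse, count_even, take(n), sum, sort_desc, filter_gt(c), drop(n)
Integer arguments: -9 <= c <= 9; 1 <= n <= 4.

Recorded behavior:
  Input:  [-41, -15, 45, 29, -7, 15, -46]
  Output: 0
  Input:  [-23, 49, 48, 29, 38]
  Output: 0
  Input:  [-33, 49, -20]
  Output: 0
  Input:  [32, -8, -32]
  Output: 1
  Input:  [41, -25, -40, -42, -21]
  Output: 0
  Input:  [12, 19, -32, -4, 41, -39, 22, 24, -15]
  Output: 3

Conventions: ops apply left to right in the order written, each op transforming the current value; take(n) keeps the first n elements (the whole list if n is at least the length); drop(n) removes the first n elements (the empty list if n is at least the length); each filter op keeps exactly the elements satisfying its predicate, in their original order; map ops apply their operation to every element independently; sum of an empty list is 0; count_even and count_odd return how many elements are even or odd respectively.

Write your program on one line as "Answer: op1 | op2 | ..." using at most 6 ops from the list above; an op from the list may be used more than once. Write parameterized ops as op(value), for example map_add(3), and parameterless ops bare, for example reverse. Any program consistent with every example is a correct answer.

reverse | sort_asc | filter_even | drop(2) | count_even

Check, running the answer program on each example:
  [-41, -15, 45, 29, -7, 15, -46] -> [-46, 15, -7, 29, 45, -15, -41] -> [-46, -41, -15, -7, 15, 29, 45] -> [-46] -> [] -> 0
  [-23, 49, 48, 29, 38] -> [38, 29, 48, 49, -23] -> [-23, 29, 38, 48, 49] -> [38, 48] -> [] -> 0
  [-33, 49, -20] -> [-20, 49, -33] -> [-33, -20, 49] -> [-20] -> [] -> 0
  [32, -8, -32] -> [-32, -8, 32] -> [-32, -8, 32] -> [-32, -8, 32] -> [32] -> 1
  [41, -25, -40, -42, -21] -> [-21, -42, -40, -25, 41] -> [-42, -40, -25, -21, 41] -> [-42, -40] -> [] -> 0
  [12, 19, -32, -4, 41, -39, 22, 24, -15] -> [-15, 24, 22, -39, 41, -4, -32, 19, 12] -> [-39, -32, -15, -4, 12, 19, 22, 24, 41] -> [-32, -4, 12, 22, 24] -> [12, 22, 24] -> 3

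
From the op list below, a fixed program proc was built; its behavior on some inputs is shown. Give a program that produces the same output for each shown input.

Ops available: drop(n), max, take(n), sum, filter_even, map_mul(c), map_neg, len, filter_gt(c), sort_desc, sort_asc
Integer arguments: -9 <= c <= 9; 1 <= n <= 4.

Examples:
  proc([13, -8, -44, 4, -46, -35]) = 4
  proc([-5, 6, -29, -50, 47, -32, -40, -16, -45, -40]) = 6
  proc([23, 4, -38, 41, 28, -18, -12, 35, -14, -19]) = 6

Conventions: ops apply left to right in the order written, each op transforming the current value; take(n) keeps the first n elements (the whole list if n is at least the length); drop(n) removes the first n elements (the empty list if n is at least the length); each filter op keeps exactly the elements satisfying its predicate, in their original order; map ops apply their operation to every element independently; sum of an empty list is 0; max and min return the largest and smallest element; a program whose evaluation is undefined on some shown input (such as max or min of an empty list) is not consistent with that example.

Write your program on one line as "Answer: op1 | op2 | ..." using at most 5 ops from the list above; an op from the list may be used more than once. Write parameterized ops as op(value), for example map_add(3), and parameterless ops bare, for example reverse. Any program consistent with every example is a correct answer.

sort_asc | filter_even | sort_desc | map_neg | len

Check, running the answer program on each example:
  [13, -8, -44, 4, -46, -35] -> [-46, -44, -35, -8, 4, 13] -> [-46, -44, -8, 4] -> [4, -8, -44, -46] -> [-4, 8, 44, 46] -> 4
  [-5, 6, -29, -50, 47, -32, -40, -16, -45, -40] -> [-50, -45, -40, -40, -32, -29, -16, -5, 6, 47] -> [-50, -40, -40, -32, -16, 6] -> [6, -16, -32, -40, -40, -50] -> [-6, 16, 32, 40, 40, 50] -> 6
  [23, 4, -38, 41, 28, -18, -12, 35, -14, -19] -> [-38, -19, -18, -14, -12, 4, 23, 28, 35, 41] -> [-38, -18, -14, -12, 4, 28] -> [28, 4, -12, -14, -18, -38] -> [-28, -4, 12, 14, 18, 38] -> 6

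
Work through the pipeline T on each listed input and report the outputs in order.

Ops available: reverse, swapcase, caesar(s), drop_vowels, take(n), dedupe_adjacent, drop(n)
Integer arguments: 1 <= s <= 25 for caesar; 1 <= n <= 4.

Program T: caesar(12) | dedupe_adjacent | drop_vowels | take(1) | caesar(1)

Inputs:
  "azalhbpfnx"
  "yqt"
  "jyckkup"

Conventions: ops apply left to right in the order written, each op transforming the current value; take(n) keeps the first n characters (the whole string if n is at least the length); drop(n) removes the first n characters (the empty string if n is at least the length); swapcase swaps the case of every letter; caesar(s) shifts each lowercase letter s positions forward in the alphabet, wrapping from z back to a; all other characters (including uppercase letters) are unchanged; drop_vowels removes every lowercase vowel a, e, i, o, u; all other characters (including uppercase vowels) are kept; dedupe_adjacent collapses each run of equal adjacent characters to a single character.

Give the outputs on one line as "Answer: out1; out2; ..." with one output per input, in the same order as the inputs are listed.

"n"; "l"; "w"

Execution, op by op:
  "azalhbpfnx" -> "mlmxtnbrzj" -> "mlmxtnbrzj" -> "mlmxtnbrzj" -> "m" -> "n"
  "yqt" -> "kcf" -> "kcf" -> "kcf" -> "k" -> "l"
  "jyckkup" -> "vkowwgb" -> "vkowgb" -> "vkwgb" -> "v" -> "w"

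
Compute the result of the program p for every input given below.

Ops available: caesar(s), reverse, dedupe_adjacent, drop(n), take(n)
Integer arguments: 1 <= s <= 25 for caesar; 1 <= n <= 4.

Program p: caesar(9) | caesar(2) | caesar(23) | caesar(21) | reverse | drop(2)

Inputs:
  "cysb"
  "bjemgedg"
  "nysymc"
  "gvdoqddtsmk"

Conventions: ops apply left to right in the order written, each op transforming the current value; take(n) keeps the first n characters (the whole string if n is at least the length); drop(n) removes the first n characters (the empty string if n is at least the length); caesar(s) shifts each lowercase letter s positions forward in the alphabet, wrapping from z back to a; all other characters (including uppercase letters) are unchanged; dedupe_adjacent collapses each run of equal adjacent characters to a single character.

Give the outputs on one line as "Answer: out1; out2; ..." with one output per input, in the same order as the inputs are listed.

Execution, op by op:
  "cysb" -> "lhbk" -> "njdm" -> "kgaj" -> "fbve" -> "evbf" -> "bf"
  "bjemgedg" -> "ksnvpnmp" -> "mupxrpor" -> "jrmuomlo" -> "emhpjhgj" -> "jghjphme" -> "hjphme"
  "nysymc" -> "whbhvl" -> "yjdjxn" -> "vgaguk" -> "qbvbpf" -> "fpbvbq" -> "bvbq"
  "gvdoqddtsmk" -> "pemxzmmcbvt" -> "rgozbooedxv" -> "odlwyllbaus" -> "jygrtggwvpn" -> "npvwggtrgyj" -> "vwggtrgyj"

"bf"; "hjphme"; "bvbq"; "vwggtrgyj"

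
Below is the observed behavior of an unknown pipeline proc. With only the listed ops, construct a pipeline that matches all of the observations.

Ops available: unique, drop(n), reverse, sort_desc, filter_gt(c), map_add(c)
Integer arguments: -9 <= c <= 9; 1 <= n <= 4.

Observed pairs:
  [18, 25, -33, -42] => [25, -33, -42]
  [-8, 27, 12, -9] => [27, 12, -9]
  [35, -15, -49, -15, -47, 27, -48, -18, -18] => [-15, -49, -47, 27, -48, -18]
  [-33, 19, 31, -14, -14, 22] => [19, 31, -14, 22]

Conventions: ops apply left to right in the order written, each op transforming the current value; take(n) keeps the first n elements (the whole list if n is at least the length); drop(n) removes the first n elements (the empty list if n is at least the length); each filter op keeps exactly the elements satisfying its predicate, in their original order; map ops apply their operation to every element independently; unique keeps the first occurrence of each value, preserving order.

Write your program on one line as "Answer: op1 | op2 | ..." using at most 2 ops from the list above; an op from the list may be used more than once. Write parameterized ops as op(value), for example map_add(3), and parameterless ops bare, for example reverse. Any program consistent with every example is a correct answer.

unique | drop(1)

Check, running the answer program on each example:
  [18, 25, -33, -42] -> [18, 25, -33, -42] -> [25, -33, -42]
  [-8, 27, 12, -9] -> [-8, 27, 12, -9] -> [27, 12, -9]
  [35, -15, -49, -15, -47, 27, -48, -18, -18] -> [35, -15, -49, -47, 27, -48, -18] -> [-15, -49, -47, 27, -48, -18]
  [-33, 19, 31, -14, -14, 22] -> [-33, 19, 31, -14, 22] -> [19, 31, -14, 22]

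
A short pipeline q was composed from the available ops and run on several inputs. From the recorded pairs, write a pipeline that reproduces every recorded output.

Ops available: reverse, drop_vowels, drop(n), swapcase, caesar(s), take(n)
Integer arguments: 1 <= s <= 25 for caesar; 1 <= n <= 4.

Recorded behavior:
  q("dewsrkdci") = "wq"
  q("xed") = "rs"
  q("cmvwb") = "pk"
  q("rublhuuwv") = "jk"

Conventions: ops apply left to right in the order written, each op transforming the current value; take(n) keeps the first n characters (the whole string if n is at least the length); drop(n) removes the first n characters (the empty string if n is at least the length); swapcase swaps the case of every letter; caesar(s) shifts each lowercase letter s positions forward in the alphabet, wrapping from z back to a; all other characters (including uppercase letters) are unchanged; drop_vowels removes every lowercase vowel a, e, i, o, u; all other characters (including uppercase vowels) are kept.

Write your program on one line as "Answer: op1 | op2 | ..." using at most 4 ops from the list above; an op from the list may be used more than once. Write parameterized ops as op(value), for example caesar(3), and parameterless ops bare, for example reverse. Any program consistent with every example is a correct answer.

caesar(14) | reverse | take(2)

Check, running the answer program on each example:
  "dewsrkdci" -> "rskgfyrqw" -> "wqryfgksr" -> "wq"
  "xed" -> "lsr" -> "rsl" -> "rs"
  "cmvwb" -> "qajkp" -> "pkjaq" -> "pk"
  "rublhuuwv" -> "fipzviikj" -> "jkiivzpif" -> "jk"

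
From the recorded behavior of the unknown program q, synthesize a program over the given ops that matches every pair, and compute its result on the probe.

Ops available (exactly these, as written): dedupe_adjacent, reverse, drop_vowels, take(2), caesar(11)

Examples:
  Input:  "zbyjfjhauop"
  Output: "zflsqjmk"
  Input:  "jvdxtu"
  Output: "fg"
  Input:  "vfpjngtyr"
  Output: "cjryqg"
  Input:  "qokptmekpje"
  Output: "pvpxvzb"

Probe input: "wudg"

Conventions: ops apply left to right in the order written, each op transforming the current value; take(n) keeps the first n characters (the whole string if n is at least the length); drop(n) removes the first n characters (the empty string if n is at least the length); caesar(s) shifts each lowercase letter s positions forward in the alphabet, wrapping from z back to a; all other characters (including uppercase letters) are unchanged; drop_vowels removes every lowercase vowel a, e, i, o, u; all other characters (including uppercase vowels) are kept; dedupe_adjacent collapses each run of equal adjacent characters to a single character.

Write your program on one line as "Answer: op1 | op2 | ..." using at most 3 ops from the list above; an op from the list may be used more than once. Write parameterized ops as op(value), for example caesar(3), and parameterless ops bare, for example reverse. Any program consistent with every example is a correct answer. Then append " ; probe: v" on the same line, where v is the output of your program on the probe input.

caesar(11) | drop_vowels | reverse ; probe: "rfh"

Check, running the answer program on each example:
  "zbyjfjhauop" -> "kmjuquslfza" -> "kmjqslfz" -> "zflsqjmk"
  "jvdxtu" -> "ugoief" -> "gf" -> "fg"
  "vfpjngtyr" -> "gqauyrejc" -> "gqyrjc" -> "cjryqg"
  "qokptmekpje" -> "bzvaexpvaup" -> "bzvxpvp" -> "pvpxvzb"
  probe: "wudg" -> "hfor" -> "hfr" -> "rfh"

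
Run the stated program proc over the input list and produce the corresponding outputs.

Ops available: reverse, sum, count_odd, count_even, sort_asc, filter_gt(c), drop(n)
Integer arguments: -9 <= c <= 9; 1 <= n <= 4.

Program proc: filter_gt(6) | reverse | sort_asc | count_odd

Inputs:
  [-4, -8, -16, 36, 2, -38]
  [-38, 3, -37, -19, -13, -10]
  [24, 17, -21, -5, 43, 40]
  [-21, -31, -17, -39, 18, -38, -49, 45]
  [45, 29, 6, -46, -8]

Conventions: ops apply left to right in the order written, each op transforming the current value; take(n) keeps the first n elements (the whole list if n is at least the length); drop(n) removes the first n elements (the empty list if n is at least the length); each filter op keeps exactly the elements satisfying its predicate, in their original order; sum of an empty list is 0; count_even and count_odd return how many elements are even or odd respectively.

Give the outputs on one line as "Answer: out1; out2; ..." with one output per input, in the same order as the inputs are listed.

Execution, op by op:
  [-4, -8, -16, 36, 2, -38] -> [36] -> [36] -> [36] -> 0
  [-38, 3, -37, -19, -13, -10] -> [] -> [] -> [] -> 0
  [24, 17, -21, -5, 43, 40] -> [24, 17, 43, 40] -> [40, 43, 17, 24] -> [17, 24, 40, 43] -> 2
  [-21, -31, -17, -39, 18, -38, -49, 45] -> [18, 45] -> [45, 18] -> [18, 45] -> 1
  [45, 29, 6, -46, -8] -> [45, 29] -> [29, 45] -> [29, 45] -> 2

0; 0; 2; 1; 2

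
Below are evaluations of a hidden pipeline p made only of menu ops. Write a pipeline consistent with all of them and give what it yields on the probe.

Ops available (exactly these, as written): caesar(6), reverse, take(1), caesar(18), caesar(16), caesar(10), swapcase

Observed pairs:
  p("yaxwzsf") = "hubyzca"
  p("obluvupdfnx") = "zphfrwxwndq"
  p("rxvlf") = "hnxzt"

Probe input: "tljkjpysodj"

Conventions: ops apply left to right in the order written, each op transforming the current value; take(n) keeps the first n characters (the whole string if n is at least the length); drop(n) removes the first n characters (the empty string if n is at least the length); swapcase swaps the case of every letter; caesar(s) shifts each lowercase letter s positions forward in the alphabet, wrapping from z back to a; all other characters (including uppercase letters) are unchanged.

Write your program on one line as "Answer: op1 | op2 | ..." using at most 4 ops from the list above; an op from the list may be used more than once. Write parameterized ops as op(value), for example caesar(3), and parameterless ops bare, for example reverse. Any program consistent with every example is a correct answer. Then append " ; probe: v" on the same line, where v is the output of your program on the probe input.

caesar(10) | reverse | caesar(18) ; probe: "lfquarlmlnv"

Check, running the answer program on each example:
  "yaxwzsf" -> "ikhgjcp" -> "pcjghki" -> "hubyzca"
  "obluvupdfnx" -> "ylvefeznpxh" -> "hxpnzefevly" -> "zphfrwxwndq"
  "rxvlf" -> "bhfvp" -> "pvfhb" -> "hnxzt"
  probe: "tljkjpysodj" -> "dvtutzicynt" -> "tnyciztutvd" -> "lfquarlmlnv"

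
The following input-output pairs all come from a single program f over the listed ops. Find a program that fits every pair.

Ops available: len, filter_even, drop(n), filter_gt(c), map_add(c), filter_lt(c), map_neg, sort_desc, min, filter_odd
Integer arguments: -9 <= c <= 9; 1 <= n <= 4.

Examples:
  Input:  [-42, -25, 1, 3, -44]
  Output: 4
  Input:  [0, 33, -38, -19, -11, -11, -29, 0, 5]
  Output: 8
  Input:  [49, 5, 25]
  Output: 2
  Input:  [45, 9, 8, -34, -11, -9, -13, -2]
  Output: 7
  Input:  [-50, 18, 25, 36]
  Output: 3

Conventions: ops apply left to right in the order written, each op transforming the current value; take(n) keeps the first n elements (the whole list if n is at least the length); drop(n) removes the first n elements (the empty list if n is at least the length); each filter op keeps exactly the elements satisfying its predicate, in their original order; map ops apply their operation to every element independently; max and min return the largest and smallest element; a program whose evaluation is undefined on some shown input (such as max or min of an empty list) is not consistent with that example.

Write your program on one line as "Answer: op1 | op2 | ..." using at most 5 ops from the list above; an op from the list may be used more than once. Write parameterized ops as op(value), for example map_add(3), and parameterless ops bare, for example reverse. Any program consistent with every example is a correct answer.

map_neg | sort_desc | drop(1) | len

Check, running the answer program on each example:
  [-42, -25, 1, 3, -44] -> [42, 25, -1, -3, 44] -> [44, 42, 25, -1, -3] -> [42, 25, -1, -3] -> 4
  [0, 33, -38, -19, -11, -11, -29, 0, 5] -> [0, -33, 38, 19, 11, 11, 29, 0, -5] -> [38, 29, 19, 11, 11, 0, 0, -5, -33] -> [29, 19, 11, 11, 0, 0, -5, -33] -> 8
  [49, 5, 25] -> [-49, -5, -25] -> [-5, -25, -49] -> [-25, -49] -> 2
  [45, 9, 8, -34, -11, -9, -13, -2] -> [-45, -9, -8, 34, 11, 9, 13, 2] -> [34, 13, 11, 9, 2, -8, -9, -45] -> [13, 11, 9, 2, -8, -9, -45] -> 7
  [-50, 18, 25, 36] -> [50, -18, -25, -36] -> [50, -18, -25, -36] -> [-18, -25, -36] -> 3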